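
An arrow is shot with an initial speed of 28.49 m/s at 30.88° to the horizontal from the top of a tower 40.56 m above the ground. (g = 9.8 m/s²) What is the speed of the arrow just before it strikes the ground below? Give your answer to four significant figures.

v_x = 28.49 cos 30.88° = 24.451 m/s is unchanged throughout.
For the vertical component, v_y² = v_y0² + 2 g h = (14.622)² + 2×9.8×40.56 = 1008.8, so |v_y| = 31.762 m/s.
Impact speed = √(v_x² + v_y²) = √(597.85 + 1008.8) = 40.08 m/s.

40.08 m/s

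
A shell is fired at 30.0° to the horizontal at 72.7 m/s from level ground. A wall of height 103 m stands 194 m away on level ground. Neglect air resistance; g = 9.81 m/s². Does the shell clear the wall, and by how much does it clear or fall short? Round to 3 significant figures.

v_x = 72.7 cos 30.0° = 62.96 m/s; v_y0 = 72.7 sin 30.0° = 36.35 m/s.
Time to reach the wall: t = 194 / 62.96 = 3.081 s.
Height at that point: y = 36.35×3.081 − 4.905×3.081² = 65.43 m.
That is 103 − 65.43 = 37.6 m below the top of the wall, so the shell does not clear it.

No — it falls 37.6 m short of clearing the wall.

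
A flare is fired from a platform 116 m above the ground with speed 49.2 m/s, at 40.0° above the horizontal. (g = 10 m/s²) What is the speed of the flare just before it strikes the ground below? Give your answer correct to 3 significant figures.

v_x = 49.2 cos 40.0° = 37.69 m/s is unchanged throughout.
For the vertical component, v_y² = v_y0² + 2 g h = (31.63)² + 2×10×116 = 3320, so |v_y| = 57.62 m/s.
Impact speed = √(v_x² + v_y²) = √(1421 + 3320) = 68.9 m/s.

68.9 m/s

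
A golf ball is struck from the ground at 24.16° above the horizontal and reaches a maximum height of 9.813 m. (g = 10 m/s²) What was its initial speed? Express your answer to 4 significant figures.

34.23 m/s

At maximum height v_y = 0, so (v₀ sin θ)² = 2 g H.
v₀ sin 24.16° = √(2 × 10 × 9.813) = 14.009 m/s.
v₀ = 14.009 / sin 24.16° = 14.009 / 0.4093 = 34.23 m/s.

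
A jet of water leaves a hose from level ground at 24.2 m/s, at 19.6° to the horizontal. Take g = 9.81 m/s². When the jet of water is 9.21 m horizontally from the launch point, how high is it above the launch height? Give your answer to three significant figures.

v_x = 24.2 cos 19.6° = 22.80 m/s, v_y0 = 24.2 sin 19.6° = 8.118 m/s.
Time to reach x = 9.21 m: t = x / v_x = 9.21 / 22.80 = 0.4039 s.
y = v_y0 t − ½ g t² = 8.118×0.4039 − 4.905×0.4039² = 2.48 m.

2.48 m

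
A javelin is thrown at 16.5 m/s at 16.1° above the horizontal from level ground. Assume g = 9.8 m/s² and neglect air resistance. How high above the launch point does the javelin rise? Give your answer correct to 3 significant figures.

Vertical component of launch velocity: v_y = 16.5 sin 16.1° = 4.576 m/s.
At the highest point the vertical velocity is zero, so v_y² = 2 g h_max.
h_max = (4.576)² / (2 × 9.8) = 20.94 / 19.60 = 1.07 m.

1.07 m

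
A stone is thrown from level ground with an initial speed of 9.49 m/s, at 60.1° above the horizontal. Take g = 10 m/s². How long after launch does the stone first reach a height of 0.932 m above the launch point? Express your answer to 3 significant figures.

v_y0 = 9.49 sin 60.1° = 8.227 m/s.
Set y = v_y0 t − ½ g t² = 0.932: 5.000 t² − 8.227 t + 0.932 = 0.
t = [8.227 ± √(67.68 − 18.64)] / 10 = (8.227 ± 7.003) / 10, giving t = 0.122 s or t = 1.52 s.
The stone is on the way up at the first time, so t = 0.122 s.

0.122 s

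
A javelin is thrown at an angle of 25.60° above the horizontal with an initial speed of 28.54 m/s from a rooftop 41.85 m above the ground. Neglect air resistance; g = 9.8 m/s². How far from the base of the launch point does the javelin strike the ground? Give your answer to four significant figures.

Components: v_x = 28.54 cos 25.60° = 25.738 m/s, v_y = 28.54 sin 25.60° = 12.332 m/s.
Vertical: 0 = 41.85 + 12.332 t − ½(9.8) t² ⇒ 4.900 t² − 12.332 t − 41.85 = 0.
t = [12.332 + √(152.08 + 820.26)] / 9.800 = 4.4402 s.
Horizontal: R = v_x · t = 25.738 × 4.4402 = 114.3 m.

114.3 m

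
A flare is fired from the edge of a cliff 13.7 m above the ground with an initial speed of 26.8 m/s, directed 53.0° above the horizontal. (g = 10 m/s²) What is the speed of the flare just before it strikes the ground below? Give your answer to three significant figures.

v_x = 26.8 cos 53.0° = 16.13 m/s is unchanged throughout.
For the vertical component, v_y² = v_y0² + 2 g h = (21.40)² + 2×10×13.7 = 732.0, so |v_y| = 27.06 m/s.
Impact speed = √(v_x² + v_y²) = √(260.2 + 732.0) = 31.5 m/s.

31.5 m/s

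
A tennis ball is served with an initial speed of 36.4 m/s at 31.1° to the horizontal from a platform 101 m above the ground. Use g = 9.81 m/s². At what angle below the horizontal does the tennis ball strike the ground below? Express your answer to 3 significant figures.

v_x = 36.4 cos 31.1° = 31.17 m/s.
At impact |v_y| = √(v_y0² + 2 g h) = √(18.80² + 2×9.81×101) = 48.32 m/s.
Angle below horizontal = arctan(|v_y| / v_x) = arctan(48.32 / 31.17) = 57.2°.

57.2°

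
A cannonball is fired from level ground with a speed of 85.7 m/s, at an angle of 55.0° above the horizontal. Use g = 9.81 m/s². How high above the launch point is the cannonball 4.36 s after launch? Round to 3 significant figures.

v_y0 = 85.7 sin 55.0° = 70.20 m/s.
y(t) = v_y0 t − ½ g t² = 70.20×4.36 − 4.905×4.36² = 213 m.

213 m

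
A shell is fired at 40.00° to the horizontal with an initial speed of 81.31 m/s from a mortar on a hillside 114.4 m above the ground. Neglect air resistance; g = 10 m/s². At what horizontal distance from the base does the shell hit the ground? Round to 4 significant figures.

766.8 m

Components: v_x = 81.31 cos 40.00° = 62.287 m/s, v_y = 81.31 sin 40.00° = 52.265 m/s.
Vertical: 0 = 114.4 + 52.265 t − ½(10) t² ⇒ 5.000 t² − 52.265 t − 114.4 = 0.
t = [52.265 + √(2731.6 + 2288.0)] / 10.00 = 12.311 s.
Horizontal: R = v_x · t = 62.287 × 12.311 = 766.8 m.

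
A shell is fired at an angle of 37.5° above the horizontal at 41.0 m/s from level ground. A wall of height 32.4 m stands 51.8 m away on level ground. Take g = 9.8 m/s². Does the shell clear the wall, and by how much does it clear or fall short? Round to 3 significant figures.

No — it falls 5.08 m short of clearing the wall.

v_x = 41.0 cos 37.5° = 32.53 m/s; v_y0 = 41.0 sin 37.5° = 24.96 m/s.
Time to reach the wall: t = 51.8 / 32.53 = 1.592 s.
Height at that point: y = 24.96×1.592 − 4.900×1.592² = 27.32 m.
That is 32.4 − 27.32 = 5.08 m below the top of the wall, so the shell does not clear it.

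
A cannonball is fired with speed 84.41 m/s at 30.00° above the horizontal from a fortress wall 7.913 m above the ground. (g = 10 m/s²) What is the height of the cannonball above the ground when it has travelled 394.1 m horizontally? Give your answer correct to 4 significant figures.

v_x = 84.41 cos 30.00° = 73.101 m/s, v_y0 = 84.41 sin 30.00° = 42.205 m/s.
Time to reach x = 394.1 m: t = x / v_x = 394.1 / 73.101 = 5.3912 s.
y = 7.913 + v_y0 t − ½ g t² = 7.913 + 42.205×5.3912 − 5.000×5.3912² = 90.12 m.

90.12 m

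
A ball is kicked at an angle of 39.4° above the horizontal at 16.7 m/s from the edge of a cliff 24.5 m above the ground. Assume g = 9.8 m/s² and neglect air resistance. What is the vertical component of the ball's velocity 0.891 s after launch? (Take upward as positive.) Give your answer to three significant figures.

Initial vertical component: v_y0 = 16.7 sin 39.4° = 10.60 m/s.
v_y(t) = v_y0 − g t = 10.60 − 9.8 × 0.891 = 1.87 m/s.

1.87 m/s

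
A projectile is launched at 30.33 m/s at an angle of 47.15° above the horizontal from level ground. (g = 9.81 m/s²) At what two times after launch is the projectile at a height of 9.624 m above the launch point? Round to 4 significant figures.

v_y0 = 30.33 sin 47.15° = 22.236 m/s.
Set y = v_y0 t − ½ g t² = 9.624: 4.905 t² − 22.236 t + 9.624 = 0.
t = [22.236 ± √(494.44 − 188.82)] / 9.81 = (22.236 ± 17.482) / 9.81, giving t = 0.4846 s or t = 4.049 s.
So the projectile is at 9.624 m at t = 0.4846 s (rising) and t = 4.049 s (falling).

0.4846 s and 4.049 s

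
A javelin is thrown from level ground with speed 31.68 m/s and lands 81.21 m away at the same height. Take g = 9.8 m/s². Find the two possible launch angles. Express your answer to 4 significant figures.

26.23° and 63.77°

Level-ground range: R = v₀² sin(2θ)/g ⇒ sin 2θ = R g / v₀² = 81.21×9.8/31.68² = 0.7930.
2θ = arcsin(0.7930) = 52.467° or 180° − 52.467° = 127.533°.
So θ = 26.23° or θ = 63.77°.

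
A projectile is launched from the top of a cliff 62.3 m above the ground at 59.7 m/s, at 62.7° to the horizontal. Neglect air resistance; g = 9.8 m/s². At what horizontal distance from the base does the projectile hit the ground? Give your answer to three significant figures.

326 m

Components: v_x = 59.7 cos 62.7° = 27.38 m/s, v_y = 59.7 sin 62.7° = 53.05 m/s.
Vertical: 0 = 62.3 + 53.05 t − ½(9.8) t² ⇒ 4.900 t² − 53.05 t − 62.3 = 0.
t = [53.05 + √(2814 + 1221)] / 9.800 = 11.90 s.
Horizontal: R = v_x · t = 27.38 × 11.90 = 326 m.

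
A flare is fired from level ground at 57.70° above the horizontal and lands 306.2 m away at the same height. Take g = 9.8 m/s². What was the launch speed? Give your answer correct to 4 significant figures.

On level ground, R = v₀² sin(2θ) / g, so v₀ = √(R g / sin 2θ).
sin(2 × 57.70°) = 0.9033.
v₀ = √(306.2 × 9.8 / 0.9033) = √3322.0 = 57.64 m/s.

57.64 m/s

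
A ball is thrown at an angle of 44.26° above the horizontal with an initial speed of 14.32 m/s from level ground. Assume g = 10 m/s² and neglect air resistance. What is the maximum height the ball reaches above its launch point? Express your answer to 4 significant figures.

Vertical component of launch velocity: v_y = 14.32 sin 44.26° = 9.9941 m/s.
At the highest point the vertical velocity is zero, so v_y² = 2 g h_max.
h_max = (9.9941)² / (2 × 10) = 99.882 / 20.00 = 4.994 m.

4.994 m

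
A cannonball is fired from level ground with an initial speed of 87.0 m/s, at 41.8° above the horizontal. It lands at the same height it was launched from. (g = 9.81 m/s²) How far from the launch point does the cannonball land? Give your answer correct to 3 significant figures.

767 m

Components: v_x = 87.0 cos 41.8° = 64.86 m/s, v_y = 87.0 sin 41.8° = 57.99 m/s.
Time of flight (same landing height): t = 2 v_y / g = 2 × 57.99 / 9.81 = 11.82 s.
Range: R = v_x · t = 64.86 × 11.82 = 767 m.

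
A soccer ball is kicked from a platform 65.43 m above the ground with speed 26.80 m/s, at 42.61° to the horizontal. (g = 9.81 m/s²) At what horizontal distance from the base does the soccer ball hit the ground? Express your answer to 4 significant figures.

117.2 m

Components: v_x = 26.80 cos 42.61° = 19.724 m/s, v_y = 26.80 sin 42.61° = 18.144 m/s.
Vertical: 0 = 65.43 + 18.144 t − ½(9.81) t² ⇒ 4.905 t² − 18.144 t − 65.43 = 0.
t = [18.144 + √(329.20 + 1283.7)] / 9.810 = 5.9434 s.
Horizontal: R = v_x · t = 19.724 × 5.9434 = 117.2 m.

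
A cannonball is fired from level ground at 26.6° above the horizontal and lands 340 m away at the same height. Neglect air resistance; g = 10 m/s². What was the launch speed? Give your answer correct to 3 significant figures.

65.2 m/s

On level ground, R = v₀² sin(2θ) / g, so v₀ = √(R g / sin 2θ).
sin(2 × 26.6°) = 0.8007.
v₀ = √(340 × 10 / 0.8007) = √4246 = 65.2 m/s.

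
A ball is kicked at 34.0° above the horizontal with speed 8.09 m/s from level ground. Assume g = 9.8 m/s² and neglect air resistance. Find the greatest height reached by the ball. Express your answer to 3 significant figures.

1.04 m

Vertical component of launch velocity: v_y = 8.09 sin 34.0° = 4.524 m/s.
At the highest point the vertical velocity is zero, so v_y² = 2 g h_max.
h_max = (4.524)² / (2 × 9.8) = 20.47 / 19.60 = 1.04 m.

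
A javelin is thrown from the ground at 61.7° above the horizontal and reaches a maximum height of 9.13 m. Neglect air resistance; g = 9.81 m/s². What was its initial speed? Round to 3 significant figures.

At maximum height v_y = 0, so (v₀ sin θ)² = 2 g H.
v₀ sin 61.7° = √(2 × 9.81 × 9.13) = 13.38 m/s.
v₀ = 13.38 / sin 61.7° = 13.38 / 0.8805 = 15.2 m/s.

15.2 m/s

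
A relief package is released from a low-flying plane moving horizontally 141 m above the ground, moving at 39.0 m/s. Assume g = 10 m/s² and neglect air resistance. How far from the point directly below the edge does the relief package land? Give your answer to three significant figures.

Initial vertical velocity is zero, so the fall time comes from h = ½ g t²: t = √(2 × 141 / 10) = 5.310 s.
Horizontal motion is uniform at 39.0 m/s, so x = 39.0 × 5.310 = 207 m.

207 m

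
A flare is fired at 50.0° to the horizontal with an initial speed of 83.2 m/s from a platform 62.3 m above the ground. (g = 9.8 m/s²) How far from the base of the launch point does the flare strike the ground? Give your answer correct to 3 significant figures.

Components: v_x = 83.2 cos 50.0° = 53.48 m/s, v_y = 83.2 sin 50.0° = 63.73 m/s.
Vertical: 0 = 62.3 + 63.73 t − ½(9.8) t² ⇒ 4.900 t² − 63.73 t − 62.3 = 0.
t = [63.73 + √(4062 + 1221)] / 9.800 = 13.92 s.
Horizontal: R = v_x · t = 53.48 × 13.92 = 744 m.

744 m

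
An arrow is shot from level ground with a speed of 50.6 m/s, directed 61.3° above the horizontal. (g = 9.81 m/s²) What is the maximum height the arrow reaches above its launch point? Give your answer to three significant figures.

100 m

Vertical component of launch velocity: v_y = 50.6 sin 61.3° = 44.38 m/s.
At the highest point the vertical velocity is zero, so v_y² = 2 g h_max.
h_max = (44.38)² / (2 × 9.81) = 1970 / 19.62 = 100 m.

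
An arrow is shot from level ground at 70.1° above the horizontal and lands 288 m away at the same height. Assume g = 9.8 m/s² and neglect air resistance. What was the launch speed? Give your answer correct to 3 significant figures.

On level ground, R = v₀² sin(2θ) / g, so v₀ = √(R g / sin 2θ).
sin(2 × 70.1°) = 0.6401.
v₀ = √(288 × 9.8 / 0.6401) = √4409 = 66.4 m/s.

66.4 m/s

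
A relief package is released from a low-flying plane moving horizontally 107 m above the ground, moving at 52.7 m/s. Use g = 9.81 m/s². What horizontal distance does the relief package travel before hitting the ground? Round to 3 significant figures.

Initial vertical velocity is zero, so the fall time comes from h = ½ g t²: t = √(2 × 107 / 9.81) = 4.671 s.
Horizontal motion is uniform at 52.7 m/s, so x = 52.7 × 4.671 = 246 m.

246 m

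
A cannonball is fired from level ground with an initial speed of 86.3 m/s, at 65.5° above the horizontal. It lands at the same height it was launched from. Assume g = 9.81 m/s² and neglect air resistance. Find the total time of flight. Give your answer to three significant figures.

Vertical component: v_y = 86.3 sin 65.5° = 78.53 m/s.
For a projectile landing at launch height, time of flight is t = 2 v_y / g = 2 × 78.53 / 9.81 = 16.0 s.

16.0 s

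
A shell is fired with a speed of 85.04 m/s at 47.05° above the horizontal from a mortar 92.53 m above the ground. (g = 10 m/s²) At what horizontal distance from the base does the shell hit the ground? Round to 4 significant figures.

Components: v_x = 85.04 cos 47.05° = 57.943 m/s, v_y = 85.04 sin 47.05° = 62.245 m/s.
Vertical: 0 = 92.53 + 62.245 t − ½(10) t² ⇒ 5.000 t² − 62.245 t − 92.53 = 0.
t = [62.245 + √(3874.4 + 1850.6)] / 10.00 = 13.791 s.
Horizontal: R = v_x · t = 57.943 × 13.791 = 799.1 m.

799.1 m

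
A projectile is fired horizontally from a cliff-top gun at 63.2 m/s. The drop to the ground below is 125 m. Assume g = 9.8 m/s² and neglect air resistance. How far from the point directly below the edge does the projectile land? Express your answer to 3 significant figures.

319 m

Initial vertical velocity is zero, so the fall time comes from h = ½ g t²: t = √(2 × 125 / 9.8) = 5.051 s.
Horizontal motion is uniform at 63.2 m/s, so x = 63.2 × 5.051 = 319 m.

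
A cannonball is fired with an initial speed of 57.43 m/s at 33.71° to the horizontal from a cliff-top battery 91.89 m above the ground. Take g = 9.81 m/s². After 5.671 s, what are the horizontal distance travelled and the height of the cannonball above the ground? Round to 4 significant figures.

x = 270.9 m, y = 114.9 m

v_x = 57.43 cos 33.71° = 47.774 m/s; v_y0 = 57.43 sin 33.71° = 31.873 m/s.
x = v_x t = 47.774 × 5.671 = 270.9 m.
y = 91.89 + v_y0 t − ½ g t² = 114.9 m.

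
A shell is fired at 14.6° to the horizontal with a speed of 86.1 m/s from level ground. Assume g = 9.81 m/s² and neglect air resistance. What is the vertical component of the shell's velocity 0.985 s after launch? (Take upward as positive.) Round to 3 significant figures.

Initial vertical component: v_y0 = 86.1 sin 14.6° = 21.70 m/s.
v_y(t) = v_y0 − g t = 21.70 − 9.81 × 0.985 = 12.0 m/s.

12.0 m/s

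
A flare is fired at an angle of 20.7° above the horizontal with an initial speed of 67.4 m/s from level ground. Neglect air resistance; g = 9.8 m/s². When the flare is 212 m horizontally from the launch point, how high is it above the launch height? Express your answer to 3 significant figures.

24.7 m

v_x = 67.4 cos 20.7° = 63.05 m/s, v_y0 = 67.4 sin 20.7° = 23.82 m/s.
Time to reach x = 212 m: t = x / v_x = 212 / 63.05 = 3.362 s.
y = v_y0 t − ½ g t² = 23.82×3.362 − 4.900×3.362² = 24.7 m.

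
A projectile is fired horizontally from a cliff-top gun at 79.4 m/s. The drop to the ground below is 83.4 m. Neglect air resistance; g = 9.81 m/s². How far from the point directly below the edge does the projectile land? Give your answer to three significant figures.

327 m

Initial vertical velocity is zero, so the fall time comes from h = ½ g t²: t = √(2 × 83.4 / 9.81) = 4.123 s.
Horizontal motion is uniform at 79.4 m/s, so x = 79.4 × 4.123 = 327 m.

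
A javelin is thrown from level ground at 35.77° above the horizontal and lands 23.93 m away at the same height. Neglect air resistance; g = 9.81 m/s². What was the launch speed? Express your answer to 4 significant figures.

15.73 m/s

On level ground, R = v₀² sin(2θ) / g, so v₀ = √(R g / sin 2θ).
sin(2 × 35.77°) = 0.9485.
v₀ = √(23.93 × 9.81 / 0.9485) = √247.50 = 15.73 m/s.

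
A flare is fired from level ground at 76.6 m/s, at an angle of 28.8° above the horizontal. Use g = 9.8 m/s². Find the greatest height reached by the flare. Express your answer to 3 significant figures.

69.5 m

Vertical component of launch velocity: v_y = 76.6 sin 28.8° = 36.90 m/s.
At the highest point the vertical velocity is zero, so v_y² = 2 g h_max.
h_max = (36.90)² / (2 × 9.8) = 1362 / 19.60 = 69.5 m.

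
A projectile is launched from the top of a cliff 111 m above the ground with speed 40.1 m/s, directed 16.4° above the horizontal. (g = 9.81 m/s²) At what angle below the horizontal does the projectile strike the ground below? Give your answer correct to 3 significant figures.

51.3°

v_x = 40.1 cos 16.4° = 38.47 m/s.
At impact |v_y| = √(v_y0² + 2 g h) = √(11.32² + 2×9.81×111) = 48.02 m/s.
Angle below horizontal = arctan(|v_y| / v_x) = arctan(48.02 / 38.47) = 51.3°.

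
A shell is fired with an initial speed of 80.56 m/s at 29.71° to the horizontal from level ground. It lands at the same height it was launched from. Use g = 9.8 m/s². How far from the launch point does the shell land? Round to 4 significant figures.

570.1 m

Components: v_x = 80.56 cos 29.71° = 69.970 m/s, v_y = 80.56 sin 29.71° = 39.926 m/s.
Time of flight (same landing height): t = 2 v_y / g = 2 × 39.926 / 9.8 = 8.1482 s.
Range: R = v_x · t = 69.970 × 8.1482 = 570.1 m.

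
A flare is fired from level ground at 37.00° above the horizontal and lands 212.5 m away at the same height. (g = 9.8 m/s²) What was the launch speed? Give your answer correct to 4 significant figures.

On level ground, R = v₀² sin(2θ) / g, so v₀ = √(R g / sin 2θ).
sin(2 × 37.00°) = 0.9613.
v₀ = √(212.5 × 9.8 / 0.9613) = √2166.3 = 46.54 m/s.

46.54 m/s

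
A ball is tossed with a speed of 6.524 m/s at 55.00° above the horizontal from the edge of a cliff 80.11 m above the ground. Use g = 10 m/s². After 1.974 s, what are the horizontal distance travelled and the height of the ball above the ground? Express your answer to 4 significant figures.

v_x = 6.524 cos 55.00° = 3.7420 m/s; v_y0 = 6.524 sin 55.00° = 5.3441 m/s.
x = v_x t = 3.7420 × 1.974 = 7.387 m.
y = 80.11 + v_y0 t − ½ g t² = 71.18 m.

x = 7.387 m, y = 71.18 m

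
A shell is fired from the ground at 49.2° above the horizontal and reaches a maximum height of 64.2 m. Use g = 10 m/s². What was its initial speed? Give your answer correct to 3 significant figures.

At maximum height v_y = 0, so (v₀ sin θ)² = 2 g H.
v₀ sin 49.2° = √(2 × 10 × 64.2) = 35.83 m/s.
v₀ = 35.83 / sin 49.2° = 35.83 / 0.7570 = 47.3 m/s.

47.3 m/s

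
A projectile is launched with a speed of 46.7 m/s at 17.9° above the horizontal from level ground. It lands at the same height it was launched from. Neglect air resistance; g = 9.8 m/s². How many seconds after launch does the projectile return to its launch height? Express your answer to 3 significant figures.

2.93 s

Vertical component: v_y = 46.7 sin 17.9° = 14.35 m/s.
For a projectile landing at launch height, time of flight is t = 2 v_y / g = 2 × 14.35 / 9.8 = 2.93 s.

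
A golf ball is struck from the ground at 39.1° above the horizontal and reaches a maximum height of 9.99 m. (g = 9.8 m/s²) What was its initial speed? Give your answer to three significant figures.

At maximum height v_y = 0, so (v₀ sin θ)² = 2 g H.
v₀ sin 39.1° = √(2 × 9.8 × 9.99) = 13.99 m/s.
v₀ = 13.99 / sin 39.1° = 13.99 / 0.6307 = 22.2 m/s.

22.2 m/s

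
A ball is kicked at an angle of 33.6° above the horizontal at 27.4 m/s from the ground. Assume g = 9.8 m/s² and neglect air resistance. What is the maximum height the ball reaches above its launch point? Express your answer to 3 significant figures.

11.7 m

Vertical component of launch velocity: v_y = 27.4 sin 33.6° = 15.16 m/s.
At the highest point the vertical velocity is zero, so v_y² = 2 g h_max.
h_max = (15.16)² / (2 × 9.8) = 229.8 / 19.60 = 11.7 m.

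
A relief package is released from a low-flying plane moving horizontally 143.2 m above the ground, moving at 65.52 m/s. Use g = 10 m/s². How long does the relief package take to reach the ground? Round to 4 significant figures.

5.352 s

The horizontal speed doesn't affect the fall. With v_y0 = 0, h = ½ g t².
t = √(2 × 143.2 / 10) = √28.640 = 5.352 s.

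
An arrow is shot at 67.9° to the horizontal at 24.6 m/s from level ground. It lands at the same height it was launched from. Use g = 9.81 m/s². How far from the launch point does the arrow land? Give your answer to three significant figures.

43.0 m

Components: v_x = 24.6 cos 67.9° = 9.255 m/s, v_y = 24.6 sin 67.9° = 22.79 m/s.
Time of flight (same landing height): t = 2 v_y / g = 2 × 22.79 / 9.81 = 4.646 s.
Range: R = v_x · t = 9.255 × 4.646 = 43.0 m.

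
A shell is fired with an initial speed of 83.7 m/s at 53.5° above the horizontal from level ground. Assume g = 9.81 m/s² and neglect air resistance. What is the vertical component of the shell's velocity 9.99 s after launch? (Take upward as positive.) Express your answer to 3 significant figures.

Initial vertical component: v_y0 = 83.7 sin 53.5° = 67.28 m/s.
v_y(t) = v_y0 − g t = 67.28 − 9.81 × 9.99 = -30.7 m/s.

-30.7 m/s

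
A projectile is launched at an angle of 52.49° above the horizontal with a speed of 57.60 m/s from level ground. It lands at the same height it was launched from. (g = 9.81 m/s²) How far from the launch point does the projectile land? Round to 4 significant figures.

326.7 m

For level ground, R = v₀² sin(2θ) / g.
sin(2 × 52.49°) = sin 104.98° = 0.9660.
R = (57.60)² × 0.9660 / 9.81 = 326.7 m.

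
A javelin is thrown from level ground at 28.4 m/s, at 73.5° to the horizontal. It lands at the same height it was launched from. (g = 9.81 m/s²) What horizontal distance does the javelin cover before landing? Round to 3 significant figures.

Components: v_x = 28.4 cos 73.5° = 8.066 m/s, v_y = 28.4 sin 73.5° = 27.23 m/s.
Time of flight (same landing height): t = 2 v_y / g = 2 × 27.23 / 9.81 = 5.551 s.
Range: R = v_x · t = 8.066 × 5.551 = 44.8 m.

44.8 m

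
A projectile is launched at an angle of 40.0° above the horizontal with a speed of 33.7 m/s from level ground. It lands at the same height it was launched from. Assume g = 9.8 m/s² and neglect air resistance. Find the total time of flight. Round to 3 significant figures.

Vertical component: v_y = 33.7 sin 40.0° = 21.66 m/s.
For a projectile landing at launch height, time of flight is t = 2 v_y / g = 2 × 21.66 / 9.8 = 4.42 s.

4.42 s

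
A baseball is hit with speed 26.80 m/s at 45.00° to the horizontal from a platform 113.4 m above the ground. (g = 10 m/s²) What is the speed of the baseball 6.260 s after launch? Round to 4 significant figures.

47.59 m/s

v_x = 26.80 cos 45.00° = 18.950 m/s (constant).
v_y(t) = 26.80 sin 45.00° − g t = 18.950 − 10 × 6.260 = -43.650 m/s.
Speed = √(v_x² + v_y²) = √(359.10 + 1905.3) = 47.59 m/s.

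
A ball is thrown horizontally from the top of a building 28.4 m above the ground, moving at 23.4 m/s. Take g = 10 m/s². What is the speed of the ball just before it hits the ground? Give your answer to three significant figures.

33.4 m/s

Fall time: t = √(2 × 28.4 / 10) = 2.383 s.
At impact: v_x = 23.4 m/s (unchanged), v_y = g t = 10 × 2.383 = 23.83 m/s.
Speed = √(v_x² + v_y²) = √(547.6 + 567.9) = 33.4 m/s.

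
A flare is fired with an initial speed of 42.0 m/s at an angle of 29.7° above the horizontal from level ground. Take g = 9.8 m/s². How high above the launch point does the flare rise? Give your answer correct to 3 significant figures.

22.1 m

Vertical component of launch velocity: v_y = 42.0 sin 29.7° = 20.81 m/s.
At the highest point the vertical velocity is zero, so v_y² = 2 g h_max.
h_max = (20.81)² / (2 × 9.8) = 433.1 / 19.60 = 22.1 m.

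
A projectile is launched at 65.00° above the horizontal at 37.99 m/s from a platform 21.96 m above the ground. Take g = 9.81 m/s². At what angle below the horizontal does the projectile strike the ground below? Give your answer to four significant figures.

68.23°

v_x = 37.99 cos 65.00° = 16.055 m/s.
At impact |v_y| = √(v_y0² + 2 g h) = √(34.431² + 2×9.81×21.96) = 40.204 m/s.
Angle below horizontal = arctan(|v_y| / v_x) = arctan(40.204 / 16.055) = 68.23°.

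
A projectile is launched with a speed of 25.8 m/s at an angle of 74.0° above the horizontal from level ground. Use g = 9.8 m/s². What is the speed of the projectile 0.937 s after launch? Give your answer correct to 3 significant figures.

v_x = 25.8 cos 74.0° = 7.111 m/s (constant).
v_y(t) = 25.8 sin 74.0° − g t = 24.80 − 9.8 × 0.937 = 15.62 m/s.
Speed = √(v_x² + v_y²) = √(50.57 + 244.0) = 17.2 m/s.

17.2 m/s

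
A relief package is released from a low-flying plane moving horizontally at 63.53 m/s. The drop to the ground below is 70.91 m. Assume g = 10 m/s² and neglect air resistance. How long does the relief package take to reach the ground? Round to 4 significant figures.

3.766 s

The horizontal speed doesn't affect the fall. With v_y0 = 0, h = ½ g t².
t = √(2 × 70.91 / 10) = √14.182 = 3.766 s.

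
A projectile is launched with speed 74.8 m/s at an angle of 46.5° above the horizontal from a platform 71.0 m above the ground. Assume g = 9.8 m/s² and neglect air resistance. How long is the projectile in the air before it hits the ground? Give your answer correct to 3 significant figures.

Vertical component: v_y = 74.8 sin 46.5° = 54.26 m/s.
Taking up as positive with launch at y = 71.0 m, landing at y = 0: 0 = 71.0 + 54.26 t − ½(9.8) t².
Solving 4.900 t² − 54.26 t − 71.0 = 0 gives t = [54.26 + √(54.26² + 4·4.900·71.0)] / 9.800 = 12.3 s.

12.3 s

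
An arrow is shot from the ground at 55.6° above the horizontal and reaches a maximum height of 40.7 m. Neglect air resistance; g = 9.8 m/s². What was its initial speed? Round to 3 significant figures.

34.2 m/s

At maximum height v_y = 0, so (v₀ sin θ)² = 2 g H.
v₀ sin 55.6° = √(2 × 9.8 × 40.7) = 28.24 m/s.
v₀ = 28.24 / sin 55.6° = 28.24 / 0.8251 = 34.2 m/s.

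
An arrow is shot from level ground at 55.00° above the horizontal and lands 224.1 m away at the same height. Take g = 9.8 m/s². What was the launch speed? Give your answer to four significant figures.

On level ground, R = v₀² sin(2θ) / g, so v₀ = √(R g / sin 2θ).
sin(2 × 55.00°) = 0.9397.
v₀ = √(224.1 × 9.8 / 0.9397) = √2337.1 = 48.34 m/s.

48.34 m/s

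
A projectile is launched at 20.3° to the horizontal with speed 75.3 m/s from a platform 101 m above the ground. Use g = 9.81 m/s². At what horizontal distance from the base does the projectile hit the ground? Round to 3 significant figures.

560 m

Components: v_x = 75.3 cos 20.3° = 70.62 m/s, v_y = 75.3 sin 20.3° = 26.12 m/s.
Vertical: 0 = 101 + 26.12 t − ½(9.81) t² ⇒ 4.905 t² − 26.12 t − 101 = 0.
t = [26.12 + √(682.3 + 1982)] / 9.810 = 7.924 s.
Horizontal: R = v_x · t = 70.62 × 7.924 = 560 m.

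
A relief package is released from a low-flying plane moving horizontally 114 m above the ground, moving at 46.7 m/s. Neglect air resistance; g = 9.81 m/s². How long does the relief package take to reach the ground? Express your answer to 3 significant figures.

4.82 s

The horizontal speed doesn't affect the fall. With v_y0 = 0, h = ½ g t².
t = √(2 × 114 / 9.81) = √23.24 = 4.82 s.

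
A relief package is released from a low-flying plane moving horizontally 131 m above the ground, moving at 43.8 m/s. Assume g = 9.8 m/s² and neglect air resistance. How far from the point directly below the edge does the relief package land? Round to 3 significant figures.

226 m

Initial vertical velocity is zero, so the fall time comes from h = ½ g t²: t = √(2 × 131 / 9.8) = 5.171 s.
Horizontal motion is uniform at 43.8 m/s, so x = 43.8 × 5.171 = 226 m.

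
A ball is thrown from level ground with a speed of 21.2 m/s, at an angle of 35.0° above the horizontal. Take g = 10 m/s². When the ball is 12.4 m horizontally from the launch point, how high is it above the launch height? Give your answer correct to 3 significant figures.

v_x = 21.2 cos 35.0° = 17.37 m/s, v_y0 = 21.2 sin 35.0° = 12.16 m/s.
Time to reach x = 12.4 m: t = x / v_x = 12.4 / 17.37 = 0.7139 s.
y = v_y0 t − ½ g t² = 12.16×0.7139 − 5.000×0.7139² = 6.13 m.

6.13 m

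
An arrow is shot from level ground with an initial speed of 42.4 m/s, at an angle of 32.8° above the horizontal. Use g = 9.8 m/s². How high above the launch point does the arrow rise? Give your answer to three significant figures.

26.9 m

Vertical component of launch velocity: v_y = 42.4 sin 32.8° = 22.97 m/s.
At the highest point the vertical velocity is zero, so v_y² = 2 g h_max.
h_max = (22.97)² / (2 × 9.8) = 527.6 / 19.60 = 26.9 m.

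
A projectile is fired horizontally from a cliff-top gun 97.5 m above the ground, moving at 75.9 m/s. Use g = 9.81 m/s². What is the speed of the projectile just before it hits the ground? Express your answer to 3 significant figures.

Fall time: t = √(2 × 97.5 / 9.81) = 4.458 s.
At impact: v_x = 75.9 m/s (unchanged), v_y = g t = 9.81 × 4.458 = 43.73 m/s.
Speed = √(v_x² + v_y²) = √(5761 + 1912) = 87.6 m/s.

87.6 m/s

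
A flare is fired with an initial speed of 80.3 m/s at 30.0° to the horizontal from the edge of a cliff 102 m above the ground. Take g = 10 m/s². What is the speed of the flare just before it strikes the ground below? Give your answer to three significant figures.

92.1 m/s

v_x = 80.3 cos 30.0° = 69.54 m/s is unchanged throughout.
For the vertical component, v_y² = v_y0² + 2 g h = (40.15)² + 2×10×102 = 3652, so |v_y| = 60.43 m/s.
Impact speed = √(v_x² + v_y²) = √(4836 + 3652) = 92.1 m/s.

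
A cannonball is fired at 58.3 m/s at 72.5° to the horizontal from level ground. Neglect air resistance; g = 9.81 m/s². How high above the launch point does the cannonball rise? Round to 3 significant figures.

158 m

Vertical component of launch velocity: v_y = 58.3 sin 72.5° = 55.60 m/s.
At the highest point the vertical velocity is zero, so v_y² = 2 g h_max.
h_max = (55.60)² / (2 × 9.81) = 3091 / 19.62 = 158 m.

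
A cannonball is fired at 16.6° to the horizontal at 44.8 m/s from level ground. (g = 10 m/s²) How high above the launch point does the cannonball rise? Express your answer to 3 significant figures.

Vertical component of launch velocity: v_y = 44.8 sin 16.6° = 12.80 m/s.
At the highest point the vertical velocity is zero, so v_y² = 2 g h_max.
h_max = (12.80)² / (2 × 10) = 163.8 / 20.00 = 8.19 m.

8.19 m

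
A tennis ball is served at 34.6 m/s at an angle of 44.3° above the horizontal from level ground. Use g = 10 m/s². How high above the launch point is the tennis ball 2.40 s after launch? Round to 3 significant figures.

v_y0 = 34.6 sin 44.3° = 24.17 m/s.
y(t) = v_y0 t − ½ g t² = 24.17×2.40 − 5.000×2.40² = 29.2 m.

29.2 m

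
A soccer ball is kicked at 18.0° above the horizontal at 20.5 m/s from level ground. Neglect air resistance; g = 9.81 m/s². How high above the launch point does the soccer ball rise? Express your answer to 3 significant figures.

Vertical component of launch velocity: v_y = 20.5 sin 18.0° = 6.335 m/s.
At the highest point the vertical velocity is zero, so v_y² = 2 g h_max.
h_max = (6.335)² / (2 × 9.81) = 40.13 / 19.62 = 2.05 m.

2.05 m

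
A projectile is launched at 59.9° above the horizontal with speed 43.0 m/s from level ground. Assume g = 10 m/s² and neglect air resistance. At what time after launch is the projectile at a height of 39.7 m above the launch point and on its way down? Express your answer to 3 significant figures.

v_y0 = 43.0 sin 59.9° = 37.20 m/s.
Set y = v_y0 t − ½ g t² = 39.7: 5.000 t² − 37.20 t + 39.7 = 0.
t = [37.20 ± √(1384 − 794.0)] / 10 = (37.20 ± 24.29) / 10, giving t = 1.29 s or t = 6.15 s.
On the way down corresponds to the larger root: t = 6.15 s.

6.15 s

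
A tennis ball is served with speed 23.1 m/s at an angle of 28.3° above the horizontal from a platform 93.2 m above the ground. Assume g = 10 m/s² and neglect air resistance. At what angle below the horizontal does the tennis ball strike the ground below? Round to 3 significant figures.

65.5°

v_x = 23.1 cos 28.3° = 20.34 m/s.
At impact |v_y| = √(v_y0² + 2 g h) = √(10.95² + 2×10×93.2) = 44.54 m/s.
Angle below horizontal = arctan(|v_y| / v_x) = arctan(44.54 / 20.34) = 65.5°.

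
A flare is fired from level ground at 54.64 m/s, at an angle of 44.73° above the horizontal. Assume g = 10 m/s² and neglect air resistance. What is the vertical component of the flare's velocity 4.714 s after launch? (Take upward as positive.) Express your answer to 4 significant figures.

Initial vertical component: v_y0 = 54.64 sin 44.73° = 38.454 m/s.
v_y(t) = v_y0 − g t = 38.454 − 10 × 4.714 = -8.686 m/s.

-8.686 m/s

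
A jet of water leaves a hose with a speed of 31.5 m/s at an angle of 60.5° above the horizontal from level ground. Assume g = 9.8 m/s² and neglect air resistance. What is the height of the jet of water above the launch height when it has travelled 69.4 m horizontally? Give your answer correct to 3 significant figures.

v_x = 31.5 cos 60.5° = 15.51 m/s, v_y0 = 31.5 sin 60.5° = 27.42 m/s.
Time to reach x = 69.4 m: t = x / v_x = 69.4 / 15.51 = 4.475 s.
y = v_y0 t − ½ g t² = 27.42×4.475 − 4.900×4.475² = 24.6 m.

24.6 m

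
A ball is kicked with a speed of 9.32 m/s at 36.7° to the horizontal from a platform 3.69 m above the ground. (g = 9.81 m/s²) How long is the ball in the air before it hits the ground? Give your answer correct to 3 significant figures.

1.60 s

Vertical component: v_y = 9.32 sin 36.7° = 5.570 m/s.
Taking up as positive with launch at y = 3.69 m, landing at y = 0: 0 = 3.69 + 5.570 t − ½(9.81) t².
Solving 4.905 t² − 5.570 t − 3.69 = 0 gives t = [5.570 + √(5.570² + 4·4.905·3.69)] / 9.810 = 1.60 s.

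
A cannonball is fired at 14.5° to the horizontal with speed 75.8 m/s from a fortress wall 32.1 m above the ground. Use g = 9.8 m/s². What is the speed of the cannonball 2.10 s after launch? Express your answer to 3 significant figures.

v_x = 75.8 cos 14.5° = 73.39 m/s (constant).
v_y(t) = 75.8 sin 14.5° − g t = 18.98 − 9.8 × 2.10 = -1.600 m/s.
Speed = √(v_x² + v_y²) = √(5386 + 2.560) = 73.4 m/s.

73.4 m/s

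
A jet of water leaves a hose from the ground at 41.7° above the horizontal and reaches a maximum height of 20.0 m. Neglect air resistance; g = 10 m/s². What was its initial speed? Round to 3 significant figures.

30.1 m/s

At maximum height v_y = 0, so (v₀ sin θ)² = 2 g H.
v₀ sin 41.7° = √(2 × 10 × 20.0) = 20.00 m/s.
v₀ = 20.00 / sin 41.7° = 20.00 / 0.6652 = 30.1 m/s.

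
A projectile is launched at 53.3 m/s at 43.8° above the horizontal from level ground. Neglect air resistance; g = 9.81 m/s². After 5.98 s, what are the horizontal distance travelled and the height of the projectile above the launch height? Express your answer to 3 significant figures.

v_x = 53.3 cos 43.8° = 38.47 m/s; v_y0 = 53.3 sin 43.8° = 36.89 m/s.
x = v_x t = 38.47 × 5.98 = 230 m.
y = v_y0 t − ½ g t² = 36.89×5.98 − 4.905×5.98² = 45.2 m.

x = 230 m, y = 45.2 m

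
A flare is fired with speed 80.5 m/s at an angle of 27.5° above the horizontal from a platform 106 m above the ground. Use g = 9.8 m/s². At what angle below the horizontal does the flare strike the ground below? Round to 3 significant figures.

v_x = 80.5 cos 27.5° = 71.40 m/s.
At impact |v_y| = √(v_y0² + 2 g h) = √(37.17² + 2×9.8×106) = 58.82 m/s.
Angle below horizontal = arctan(|v_y| / v_x) = arctan(58.82 / 71.40) = 39.5°.

39.5°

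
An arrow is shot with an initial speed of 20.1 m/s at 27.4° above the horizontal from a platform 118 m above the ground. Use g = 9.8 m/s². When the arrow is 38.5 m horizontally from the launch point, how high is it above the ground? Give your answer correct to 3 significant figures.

v_x = 20.1 cos 27.4° = 17.85 m/s, v_y0 = 20.1 sin 27.4° = 9.250 m/s.
Time to reach x = 38.5 m: t = x / v_x = 38.5 / 17.85 = 2.157 s.
y = 118 + v_y0 t − ½ g t² = 118 + 9.250×2.157 − 4.900×2.157² = 115 m.

115 m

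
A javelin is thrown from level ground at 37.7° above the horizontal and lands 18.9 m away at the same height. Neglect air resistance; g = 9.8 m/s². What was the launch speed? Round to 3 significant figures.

13.8 m/s

On level ground, R = v₀² sin(2θ) / g, so v₀ = √(R g / sin 2θ).
sin(2 × 37.7°) = 0.9677.
v₀ = √(18.9 × 9.8 / 0.9677) = √191.4 = 13.8 m/s.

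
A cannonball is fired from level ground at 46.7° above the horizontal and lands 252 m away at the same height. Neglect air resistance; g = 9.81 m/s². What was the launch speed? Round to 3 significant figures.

49.8 m/s

On level ground, R = v₀² sin(2θ) / g, so v₀ = √(R g / sin 2θ).
sin(2 × 46.7°) = 0.9982.
v₀ = √(252 × 9.81 / 0.9982) = √2477 = 49.8 m/s.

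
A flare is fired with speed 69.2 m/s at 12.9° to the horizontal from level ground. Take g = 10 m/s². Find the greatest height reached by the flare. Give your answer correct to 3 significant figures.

Vertical component of launch velocity: v_y = 69.2 sin 12.9° = 15.45 m/s.
At the highest point the vertical velocity is zero, so v_y² = 2 g h_max.
h_max = (15.45)² / (2 × 10) = 238.7 / 20.00 = 11.9 m.

11.9 m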